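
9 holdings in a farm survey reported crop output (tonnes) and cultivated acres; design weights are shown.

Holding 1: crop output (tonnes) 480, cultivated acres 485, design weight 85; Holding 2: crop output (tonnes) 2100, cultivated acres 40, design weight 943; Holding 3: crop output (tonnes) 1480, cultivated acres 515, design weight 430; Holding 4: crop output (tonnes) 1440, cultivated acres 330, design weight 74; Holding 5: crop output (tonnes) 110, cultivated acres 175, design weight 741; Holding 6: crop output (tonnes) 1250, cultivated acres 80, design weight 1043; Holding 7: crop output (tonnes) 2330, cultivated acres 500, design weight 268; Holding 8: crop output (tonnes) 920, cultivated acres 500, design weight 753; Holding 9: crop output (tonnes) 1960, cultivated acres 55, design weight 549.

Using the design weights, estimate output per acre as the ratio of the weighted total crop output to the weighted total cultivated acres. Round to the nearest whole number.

6

Σ wᵢ·y = 480×85 + 2100×943 + 1480×430 + 1440×74 + 110×741 + 1250×1043 + 2330×268 + 920×753 + 1960×549
  = 40800 + 1980300 + 636400 + 106560 + 81510 + 1303750 + 624440 + 692760 + 1076040 = 6542560
Σ wᵢ·x = 485×85 + 40×943 + 515×430 + 330×74 + 175×741 + 80×1043 + 500×268 + 500×753 + 55×549
  = 41225 + 37720 + 221450 + 24420 + 129675 + 83440 + 134000 + 376500 + 30195 = 1078625
Ratio = 6542560 / 1078625 = 6.0656484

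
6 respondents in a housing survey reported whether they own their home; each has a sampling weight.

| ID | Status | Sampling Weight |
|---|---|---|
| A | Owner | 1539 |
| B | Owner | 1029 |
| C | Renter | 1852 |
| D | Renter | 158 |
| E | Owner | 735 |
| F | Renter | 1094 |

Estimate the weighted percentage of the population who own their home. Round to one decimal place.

51.6

Sum of weights for 'Owner' = 1539 + 1029 + 735 = 3303
Total weight = 1539 + 1029 + 1852 + 158 + 735 + 1094 = 6407
Weighted proportion = 3303 / 6407 = 0.51552989 → 51.552989%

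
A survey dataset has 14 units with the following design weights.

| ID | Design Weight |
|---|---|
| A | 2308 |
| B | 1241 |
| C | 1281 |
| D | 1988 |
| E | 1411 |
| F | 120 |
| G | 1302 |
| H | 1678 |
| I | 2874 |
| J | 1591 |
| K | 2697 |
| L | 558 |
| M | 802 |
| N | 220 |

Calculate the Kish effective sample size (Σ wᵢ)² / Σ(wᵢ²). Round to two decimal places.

10.59

Σ wᵢ = 20071
Σ wᵢ² = 38044193
n_eff = 20071² / 38044193 = 402845041 / 38044193 = 10.588871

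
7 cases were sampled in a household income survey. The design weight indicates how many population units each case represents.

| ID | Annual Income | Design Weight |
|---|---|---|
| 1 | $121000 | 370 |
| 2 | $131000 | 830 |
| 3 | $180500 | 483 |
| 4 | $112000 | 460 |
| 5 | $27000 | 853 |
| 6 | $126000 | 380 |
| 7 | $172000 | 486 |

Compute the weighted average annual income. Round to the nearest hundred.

115700

Weighted sum = 121000×370 + 131000×830 + 180500×483 + 112000×460 + 27000×853 + 126000×380 + 172000×486
  = 446704500
Sum of weights = 370 + 830 + 483 + 460 + 853 + 380 + 486 = 3862
Weighted mean = 446704500 / 3862 = 115666.62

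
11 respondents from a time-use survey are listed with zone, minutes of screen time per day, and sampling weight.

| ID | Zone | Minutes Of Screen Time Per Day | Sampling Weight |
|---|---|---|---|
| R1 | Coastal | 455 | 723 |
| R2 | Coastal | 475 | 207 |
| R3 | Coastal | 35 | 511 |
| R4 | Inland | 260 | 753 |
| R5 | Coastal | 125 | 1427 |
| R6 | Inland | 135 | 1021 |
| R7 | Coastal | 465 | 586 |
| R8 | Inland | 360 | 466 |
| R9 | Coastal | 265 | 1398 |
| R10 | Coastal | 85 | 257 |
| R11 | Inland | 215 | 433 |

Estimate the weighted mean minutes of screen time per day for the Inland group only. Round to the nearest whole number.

Inland rows: R4, R6, R8, R11
Weighted sum = 260×753 + 135×1021 + 360×466 + 215×433
  = 195780 + 137835 + 167760 + 93095 = 594470
Sum of weights = 753 + 1021 + 466 + 433 = 2673
Weighted mean = 594470 / 2673 = 222.39805

222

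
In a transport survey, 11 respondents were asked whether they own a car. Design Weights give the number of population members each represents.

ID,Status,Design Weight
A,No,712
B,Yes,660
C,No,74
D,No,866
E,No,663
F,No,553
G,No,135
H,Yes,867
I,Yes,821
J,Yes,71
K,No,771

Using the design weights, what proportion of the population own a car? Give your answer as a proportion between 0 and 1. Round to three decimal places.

Sum of weights for 'Yes' = 660 + 867 + 821 + 71 = 2419
Total weight = 712 + 660 + 74 + 866 + 663 + 553 + 135 + 867 + 821 + 71 + 771 = 6193
Weighted proportion = 2419 / 6193 = 0.39060229

0.391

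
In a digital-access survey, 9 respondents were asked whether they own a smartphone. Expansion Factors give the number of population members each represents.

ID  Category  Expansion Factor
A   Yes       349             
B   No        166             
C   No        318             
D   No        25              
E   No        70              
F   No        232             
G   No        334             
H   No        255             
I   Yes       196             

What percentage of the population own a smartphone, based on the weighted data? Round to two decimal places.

Sum of weights for 'Yes' = 349 + 196 = 545
Total weight = 349 + 166 + 318 + 25 + 70 + 232 + 334 + 255 + 196 = 1945
Weighted proportion = 545 / 1945 = 0.28020566 → 28.020566%

28.02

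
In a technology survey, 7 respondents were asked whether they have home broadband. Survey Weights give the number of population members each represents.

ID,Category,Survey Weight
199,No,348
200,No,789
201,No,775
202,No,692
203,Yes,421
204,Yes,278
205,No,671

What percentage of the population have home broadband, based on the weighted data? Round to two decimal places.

Sum of weights for 'Yes' = 421 + 278 = 699
Total weight = 348 + 789 + 775 + 692 + 421 + 278 + 671 = 3974
Weighted proportion = 699 / 3974 = 0.17589331 → 17.589331%

17.59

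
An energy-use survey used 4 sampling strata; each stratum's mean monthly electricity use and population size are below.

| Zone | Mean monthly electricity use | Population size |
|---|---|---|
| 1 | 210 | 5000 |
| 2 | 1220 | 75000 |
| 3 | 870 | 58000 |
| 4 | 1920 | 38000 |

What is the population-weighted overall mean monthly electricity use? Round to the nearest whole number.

1227

Σ Nₕ·x̄ₕ = 210×5000 + 1220×75000 + 870×58000 + 1920×38000
  = 1050000 + 91500000 + 50460000 + 72960000 = 215970000
Σ Nₕ = 5000 + 75000 + 58000 + 38000 = 176000
Overall mean = 215970000 / 176000 = 1227.1023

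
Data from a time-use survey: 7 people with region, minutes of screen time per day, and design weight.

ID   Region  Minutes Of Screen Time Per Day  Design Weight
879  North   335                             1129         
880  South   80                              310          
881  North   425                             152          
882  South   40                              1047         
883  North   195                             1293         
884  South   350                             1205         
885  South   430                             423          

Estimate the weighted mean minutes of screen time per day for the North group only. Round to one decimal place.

270.0

North rows: 879, 881, 883
Weighted sum = 335×1129 + 425×152 + 195×1293
  = 378215 + 64600 + 252135 = 694950
Sum of weights = 2574
Weighted mean = 694950 / 2574 = 269.98834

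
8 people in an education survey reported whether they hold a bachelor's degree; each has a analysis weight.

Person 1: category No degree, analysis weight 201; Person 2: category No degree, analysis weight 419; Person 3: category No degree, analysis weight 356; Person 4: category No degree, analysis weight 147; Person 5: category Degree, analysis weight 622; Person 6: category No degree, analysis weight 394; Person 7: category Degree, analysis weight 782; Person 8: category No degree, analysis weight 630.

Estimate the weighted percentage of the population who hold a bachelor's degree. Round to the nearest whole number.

40

Sum of weights for 'Degree' = 622 + 782 = 1404
Total weight = 201 + 419 + 356 + 147 + 622 + 394 + 782 + 630 = 3551
Weighted proportion = 1404 / 3551 = 0.39538158 → 39.538158%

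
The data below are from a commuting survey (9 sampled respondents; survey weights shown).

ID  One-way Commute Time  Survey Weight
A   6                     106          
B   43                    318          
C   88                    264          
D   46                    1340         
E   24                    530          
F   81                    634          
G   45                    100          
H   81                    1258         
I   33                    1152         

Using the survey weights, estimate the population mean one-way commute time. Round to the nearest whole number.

54

Weighted sum = 307670
Sum of weights = 106 + 318 + 264 + 1340 + 530 + 634 + 100 + 1258 + 1152 = 5702
Weighted mean = 307670 / 5702 = 53.95826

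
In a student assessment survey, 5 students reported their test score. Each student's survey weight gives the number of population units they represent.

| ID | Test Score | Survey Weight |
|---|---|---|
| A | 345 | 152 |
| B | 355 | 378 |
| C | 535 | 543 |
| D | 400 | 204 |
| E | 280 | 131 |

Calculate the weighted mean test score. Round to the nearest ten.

420

Weighted sum = 595415
Sum of weights = 152 + 378 + 543 + 204 + 131 = 1408
Weighted mean = 595415 / 1408 = 422.87997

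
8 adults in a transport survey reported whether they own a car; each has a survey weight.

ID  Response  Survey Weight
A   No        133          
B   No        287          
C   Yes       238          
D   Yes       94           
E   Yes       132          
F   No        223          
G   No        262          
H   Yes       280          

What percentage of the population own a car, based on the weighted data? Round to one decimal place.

Sum of weights for 'Yes' = 238 + 94 + 132 + 280 = 744
Total weight = 133 + 287 + 238 + 94 + 132 + 223 + 262 + 280 = 1649
Weighted proportion = 744 / 1649 = 0.45118253 → 45.118253%

45.1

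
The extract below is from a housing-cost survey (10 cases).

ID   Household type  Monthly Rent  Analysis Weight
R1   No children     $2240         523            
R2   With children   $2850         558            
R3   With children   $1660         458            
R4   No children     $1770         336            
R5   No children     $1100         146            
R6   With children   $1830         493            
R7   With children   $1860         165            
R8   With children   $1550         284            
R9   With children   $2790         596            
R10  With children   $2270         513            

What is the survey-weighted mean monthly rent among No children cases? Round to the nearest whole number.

No children rows: R1, R4, R5
Weighted sum = 2240×523 + 1770×336 + 1100×146
  = 1171520 + 594720 + 160600 = 1926840
Sum of weights = 523 + 336 + 146 = 1005
Weighted mean = 1926840 / 1005 = 1917.2537

1917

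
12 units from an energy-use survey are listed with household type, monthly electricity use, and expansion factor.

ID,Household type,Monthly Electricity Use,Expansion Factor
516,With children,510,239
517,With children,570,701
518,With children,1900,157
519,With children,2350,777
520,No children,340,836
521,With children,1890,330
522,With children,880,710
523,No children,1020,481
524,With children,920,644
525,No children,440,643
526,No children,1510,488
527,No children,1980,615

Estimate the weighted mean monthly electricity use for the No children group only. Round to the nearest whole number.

No children rows: 520, 523, 525, 526, 527
Weighted sum = 340×836 + 1020×481 + 440×643 + 1510×488 + 1980×615
  = 284240 + 490620 + 282920 + 736880 + 1217700 = 3012360
Sum of weights = 836 + 481 + 643 + 488 + 615 = 3063
Weighted mean = 3012360 / 3063 = 983.46719

983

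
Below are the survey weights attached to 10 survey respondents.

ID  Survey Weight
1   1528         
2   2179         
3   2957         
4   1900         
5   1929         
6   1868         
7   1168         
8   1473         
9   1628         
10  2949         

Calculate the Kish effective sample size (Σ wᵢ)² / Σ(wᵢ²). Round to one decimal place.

Σ wᵢ = 1528 + 2179 + 2957 + 1900 + 1929 + 1868 + 1168 + 1473 + 1628 + 2949 = 19579
Σ wᵢ² = 2334784 + 4748041 + 8743849 + 3610000 + 3721041 + 3489424 + 1364224 + 2169729 + 2650384 + 8696601 = 41528077
n_eff = 19579² / 41528077 = 383337241 / 41528077 = 9.2307968

9.2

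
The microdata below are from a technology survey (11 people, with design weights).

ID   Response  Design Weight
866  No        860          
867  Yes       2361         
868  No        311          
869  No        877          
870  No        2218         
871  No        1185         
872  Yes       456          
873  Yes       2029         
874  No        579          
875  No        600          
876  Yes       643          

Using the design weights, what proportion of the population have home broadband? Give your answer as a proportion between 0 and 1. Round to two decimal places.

Sum of weights for 'Yes' = 2361 + 456 + 2029 + 643 = 5489
Total weight = 860 + 2361 + 311 + 877 + 2218 + 1185 + 456 + 2029 + 579 + 600 + 643 = 12119
Weighted proportion = 5489 / 12119 = 0.45292516

0.45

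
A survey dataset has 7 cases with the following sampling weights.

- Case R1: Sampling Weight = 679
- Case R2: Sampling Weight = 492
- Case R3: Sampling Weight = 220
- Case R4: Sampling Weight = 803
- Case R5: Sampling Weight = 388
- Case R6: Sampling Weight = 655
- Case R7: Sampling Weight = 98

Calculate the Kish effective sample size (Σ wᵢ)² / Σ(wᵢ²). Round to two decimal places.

5.60

Σ wᵢ = 679 + 492 + 220 + 803 + 388 + 655 + 98 = 3335
Σ wᵢ² = 461041 + 242064 + 48400 + 644809 + 150544 + 429025 + 9604 = 1985487
n_eff = 3335² / 1985487 = 11122225 / 1985487 = 5.6017617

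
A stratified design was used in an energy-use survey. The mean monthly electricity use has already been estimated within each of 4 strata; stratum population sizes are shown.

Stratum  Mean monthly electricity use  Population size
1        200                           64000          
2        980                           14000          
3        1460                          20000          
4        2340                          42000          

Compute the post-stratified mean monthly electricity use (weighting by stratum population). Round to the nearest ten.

Σ Nₕ·x̄ₕ = 200×64000 + 980×14000 + 1460×20000 + 2340×42000
  = 12800000 + 13720000 + 29200000 + 98280000 = 154000000
Σ Nₕ = 64000 + 14000 + 20000 + 42000 = 140000
Overall mean = 154000000 / 140000 = 1100

1100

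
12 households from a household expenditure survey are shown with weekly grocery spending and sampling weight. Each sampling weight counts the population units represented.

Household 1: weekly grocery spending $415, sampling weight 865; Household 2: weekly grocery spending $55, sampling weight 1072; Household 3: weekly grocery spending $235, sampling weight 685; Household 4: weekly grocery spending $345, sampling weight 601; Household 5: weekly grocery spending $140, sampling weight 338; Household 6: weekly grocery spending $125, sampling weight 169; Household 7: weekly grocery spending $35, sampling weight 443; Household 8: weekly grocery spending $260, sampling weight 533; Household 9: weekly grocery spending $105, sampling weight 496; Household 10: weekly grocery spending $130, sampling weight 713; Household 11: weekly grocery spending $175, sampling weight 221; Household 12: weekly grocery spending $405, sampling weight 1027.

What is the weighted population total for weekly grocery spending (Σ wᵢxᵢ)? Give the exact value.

Weighted total = 1608165

1608165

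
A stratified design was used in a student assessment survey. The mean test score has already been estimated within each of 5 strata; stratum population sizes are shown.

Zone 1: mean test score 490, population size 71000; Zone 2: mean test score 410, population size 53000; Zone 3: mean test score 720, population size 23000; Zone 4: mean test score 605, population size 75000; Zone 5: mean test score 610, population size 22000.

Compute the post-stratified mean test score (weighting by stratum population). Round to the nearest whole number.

540

Σ Nₕ·x̄ₕ = 490×71000 + 410×53000 + 720×23000 + 605×75000 + 610×22000
  = 34790000 + 21730000 + 16560000 + 45375000 + 13420000 = 131875000
Σ Nₕ = 71000 + 53000 + 23000 + 75000 + 22000 = 244000
Overall mean = 131875000 / 244000 = 540.47131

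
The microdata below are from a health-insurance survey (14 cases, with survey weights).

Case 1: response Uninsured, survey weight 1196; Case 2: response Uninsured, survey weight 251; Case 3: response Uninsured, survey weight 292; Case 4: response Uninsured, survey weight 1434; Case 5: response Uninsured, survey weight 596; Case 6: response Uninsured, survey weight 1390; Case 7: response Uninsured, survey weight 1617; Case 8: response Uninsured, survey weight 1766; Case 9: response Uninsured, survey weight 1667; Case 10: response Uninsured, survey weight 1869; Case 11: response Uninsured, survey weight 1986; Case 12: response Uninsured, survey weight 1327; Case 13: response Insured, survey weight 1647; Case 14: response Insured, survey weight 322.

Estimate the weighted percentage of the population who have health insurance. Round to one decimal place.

11.3

Sum of weights for 'Insured' = 1647 + 322 = 1969
Total weight = 17360
Weighted proportion = 1969 / 17360 = 0.11342166 → 11.342166%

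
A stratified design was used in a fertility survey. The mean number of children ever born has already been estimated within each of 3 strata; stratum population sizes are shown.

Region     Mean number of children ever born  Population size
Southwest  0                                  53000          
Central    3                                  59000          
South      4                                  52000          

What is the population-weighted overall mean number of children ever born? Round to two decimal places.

Σ Nₕ·x̄ₕ = 0×53000 + 3×59000 + 4×52000
  = 385000
Σ Nₕ = 53000 + 59000 + 52000 = 164000
Overall mean = 385000 / 164000 = 2.347561

2.35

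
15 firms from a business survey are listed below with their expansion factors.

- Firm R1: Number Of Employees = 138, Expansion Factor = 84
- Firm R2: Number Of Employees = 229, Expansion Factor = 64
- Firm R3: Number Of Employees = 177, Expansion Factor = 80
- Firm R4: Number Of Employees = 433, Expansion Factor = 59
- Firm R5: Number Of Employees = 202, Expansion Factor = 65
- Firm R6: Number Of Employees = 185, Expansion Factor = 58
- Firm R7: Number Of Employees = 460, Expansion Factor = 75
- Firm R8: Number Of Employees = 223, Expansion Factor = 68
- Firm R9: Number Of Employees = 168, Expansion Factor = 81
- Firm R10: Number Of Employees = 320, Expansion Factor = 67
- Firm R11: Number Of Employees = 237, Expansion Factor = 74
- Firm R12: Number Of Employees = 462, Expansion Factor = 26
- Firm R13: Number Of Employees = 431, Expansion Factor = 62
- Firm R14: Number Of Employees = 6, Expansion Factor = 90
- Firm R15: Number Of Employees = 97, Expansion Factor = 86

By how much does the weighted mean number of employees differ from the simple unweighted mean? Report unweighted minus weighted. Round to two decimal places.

20.52

Unweighted sum = 3768
Unweighted mean = 3768 / 15 = 251.2
Weighted sum = 239681
Sum of weights = 1039
Weighted mean = 239681 / 1039 = 230.68431
Difference (unweighted minus weighted) = 20.515688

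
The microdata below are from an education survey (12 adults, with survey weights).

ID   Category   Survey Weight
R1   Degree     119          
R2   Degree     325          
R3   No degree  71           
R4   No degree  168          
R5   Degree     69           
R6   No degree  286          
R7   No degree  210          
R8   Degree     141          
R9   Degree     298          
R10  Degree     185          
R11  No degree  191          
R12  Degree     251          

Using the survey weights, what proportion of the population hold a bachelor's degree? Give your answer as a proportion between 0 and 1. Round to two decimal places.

Sum of weights for 'Degree' = 119 + 325 + 69 + 141 + 298 + 185 + 251 = 1388
Total weight = 119 + 325 + 71 + 168 + 69 + 286 + 210 + 141 + 298 + 185 + 191 + 251 = 2314
Weighted proportion = 1388 / 2314 = 0.59982714

0.60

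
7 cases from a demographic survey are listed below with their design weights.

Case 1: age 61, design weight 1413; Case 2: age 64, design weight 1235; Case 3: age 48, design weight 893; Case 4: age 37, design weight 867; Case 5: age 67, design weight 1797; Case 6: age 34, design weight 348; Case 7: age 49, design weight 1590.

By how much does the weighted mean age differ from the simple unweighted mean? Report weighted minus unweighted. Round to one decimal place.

3.9

Unweighted sum = 61 + 64 + 48 + 37 + 67 + 34 + 49 = 360
Unweighted mean = 360 / 7 = 51.428571
Weighted sum = 61×1413 + 64×1235 + 48×893 + 37×867 + 67×1797 + 34×348 + 49×1590
  = 86193 + 79040 + 42864 + 32079 + 120399 + 11832 + 77910 = 450317
Sum of weights = 1413 + 1235 + 893 + 867 + 1797 + 348 + 1590 = 8143
Weighted mean = 450317 / 8143 = 55.301118
Difference (weighted minus unweighted) = 3.8725461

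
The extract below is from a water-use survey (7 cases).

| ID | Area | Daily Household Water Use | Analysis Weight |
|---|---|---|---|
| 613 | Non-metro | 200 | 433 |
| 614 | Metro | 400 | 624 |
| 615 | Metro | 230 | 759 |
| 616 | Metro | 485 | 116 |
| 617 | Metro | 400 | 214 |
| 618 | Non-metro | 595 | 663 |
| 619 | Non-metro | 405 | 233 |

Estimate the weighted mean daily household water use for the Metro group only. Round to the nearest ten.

330

Metro rows: 614, 615, 616, 617
Weighted sum = 400×624 + 230×759 + 485×116 + 400×214
  = 249600 + 174570 + 56260 + 85600 = 566030
Sum of weights = 624 + 759 + 116 + 214 = 1713
Weighted mean = 566030 / 1713 = 330.43199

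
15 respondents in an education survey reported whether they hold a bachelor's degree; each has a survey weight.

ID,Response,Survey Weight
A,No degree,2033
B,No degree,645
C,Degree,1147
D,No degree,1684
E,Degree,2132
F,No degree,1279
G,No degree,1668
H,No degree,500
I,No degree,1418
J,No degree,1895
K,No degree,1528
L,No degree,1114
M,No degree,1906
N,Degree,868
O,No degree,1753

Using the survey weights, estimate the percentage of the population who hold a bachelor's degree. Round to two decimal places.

19.23

Sum of weights for 'Degree' = 1147 + 2132 + 868 = 4147
Total weight = 21570
Weighted proportion = 4147 / 21570 = 0.19225777 → 19.225777%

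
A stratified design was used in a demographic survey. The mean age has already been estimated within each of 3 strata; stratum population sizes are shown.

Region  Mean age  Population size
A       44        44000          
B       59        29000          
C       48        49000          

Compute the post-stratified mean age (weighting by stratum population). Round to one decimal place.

49.2

Σ Nₕ·x̄ₕ = 44×44000 + 59×29000 + 48×49000
  = 5999000
Σ Nₕ = 122000
Overall mean = 5999000 / 122000 = 49.172131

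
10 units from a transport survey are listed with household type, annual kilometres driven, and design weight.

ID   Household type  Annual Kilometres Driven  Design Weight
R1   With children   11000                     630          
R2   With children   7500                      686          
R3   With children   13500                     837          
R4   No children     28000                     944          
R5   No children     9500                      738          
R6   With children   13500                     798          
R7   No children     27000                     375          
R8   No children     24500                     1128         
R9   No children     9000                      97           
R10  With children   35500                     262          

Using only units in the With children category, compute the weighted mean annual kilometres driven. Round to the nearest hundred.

With children rows: R1, R2, R3, R6, R10
Weighted sum = 11000×630 + 7500×686 + 13500×837 + 13500×798 + 35500×262
  = 6930000 + 5145000 + 11299500 + 10773000 + 9301000 = 43448500
Sum of weights = 630 + 686 + 837 + 798 + 262 = 3213
Weighted mean = 43448500 / 3213 = 13522.72

13500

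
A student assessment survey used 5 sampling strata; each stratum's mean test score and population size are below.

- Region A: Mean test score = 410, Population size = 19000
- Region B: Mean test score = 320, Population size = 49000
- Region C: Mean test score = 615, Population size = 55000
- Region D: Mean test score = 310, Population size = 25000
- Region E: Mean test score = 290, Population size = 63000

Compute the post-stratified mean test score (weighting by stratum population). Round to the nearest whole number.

395

Σ Nₕ·x̄ₕ = 410×19000 + 320×49000 + 615×55000 + 310×25000 + 290×63000
  = 7790000 + 15680000 + 33825000 + 7750000 + 18270000 = 83315000
Σ Nₕ = 19000 + 49000 + 55000 + 25000 + 63000 = 211000
Overall mean = 83315000 / 211000 = 394.85782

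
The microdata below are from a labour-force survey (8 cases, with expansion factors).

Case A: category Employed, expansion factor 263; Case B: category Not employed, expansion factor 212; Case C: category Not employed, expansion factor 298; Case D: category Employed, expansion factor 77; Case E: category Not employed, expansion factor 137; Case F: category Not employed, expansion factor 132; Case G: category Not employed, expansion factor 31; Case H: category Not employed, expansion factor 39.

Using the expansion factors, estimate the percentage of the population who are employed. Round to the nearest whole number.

29

Sum of weights for 'Employed' = 263 + 77 = 340
Total weight = 263 + 212 + 298 + 77 + 137 + 132 + 31 + 39 = 1189
Weighted proportion = 340 / 1189 = 0.28595458 → 28.595458%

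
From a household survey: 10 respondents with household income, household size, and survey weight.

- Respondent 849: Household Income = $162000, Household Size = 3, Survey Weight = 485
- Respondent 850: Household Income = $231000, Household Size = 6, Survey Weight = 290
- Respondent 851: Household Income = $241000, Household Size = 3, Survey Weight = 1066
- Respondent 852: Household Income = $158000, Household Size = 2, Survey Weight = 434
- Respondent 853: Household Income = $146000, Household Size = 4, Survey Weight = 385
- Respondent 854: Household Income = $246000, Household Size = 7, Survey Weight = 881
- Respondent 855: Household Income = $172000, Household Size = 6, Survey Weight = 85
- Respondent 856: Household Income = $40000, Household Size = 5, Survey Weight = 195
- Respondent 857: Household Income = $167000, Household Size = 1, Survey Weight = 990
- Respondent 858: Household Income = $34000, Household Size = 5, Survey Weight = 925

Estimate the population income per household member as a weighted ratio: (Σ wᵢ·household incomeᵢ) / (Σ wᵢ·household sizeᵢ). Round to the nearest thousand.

44000

Σ wᵢ·y = 162000×485 + 231000×290 + 241000×1066 + 158000×434 + 146000×385 + 246000×881 + 172000×85 + 40000×195 + 167000×990 + 34000×925
  = 78570000 + 66990000 + 256906000 + 68572000 + 56210000 + 216726000 + 14620000 + 7800000 + 165330000 + 31450000 = 963174000
Σ wᵢ·x = 3×485 + 6×290 + 3×1066 + 2×434 + 4×385 + 7×881 + 6×85 + 5×195 + 1×990 + 5×925
  = 1455 + 1740 + 3198 + 868 + 1540 + 6167 + 510 + 975 + 990 + 4625 = 22068
Ratio = 963174000 / 22068 = 43645.731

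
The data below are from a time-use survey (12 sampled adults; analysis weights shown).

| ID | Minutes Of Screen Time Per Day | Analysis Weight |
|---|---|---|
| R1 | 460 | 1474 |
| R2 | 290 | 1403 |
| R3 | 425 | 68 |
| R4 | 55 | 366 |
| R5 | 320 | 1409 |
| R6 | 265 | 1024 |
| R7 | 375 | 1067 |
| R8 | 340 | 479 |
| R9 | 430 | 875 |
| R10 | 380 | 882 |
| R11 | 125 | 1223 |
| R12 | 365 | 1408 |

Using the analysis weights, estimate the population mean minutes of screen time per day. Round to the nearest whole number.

325

Weighted sum = 460×1474 + 290×1403 + 425×68 + 55×366 + 320×1409 + 265×1024 + 375×1067 + 340×479 + 430×875 + 380×882 + 125×1223 + 365×1408
  = 678040 + 406870 + 28900 + 20130 + 450880 + 271360 + 400125 + 162860 + 376250 + 335160 + 152875 + 513920 = 3797370
Sum of weights = 1474 + 1403 + 68 + 366 + 1409 + 1024 + 1067 + 479 + 875 + 882 + 1223 + 1408 = 11678
Weighted mean = 3797370 / 11678 = 325.17297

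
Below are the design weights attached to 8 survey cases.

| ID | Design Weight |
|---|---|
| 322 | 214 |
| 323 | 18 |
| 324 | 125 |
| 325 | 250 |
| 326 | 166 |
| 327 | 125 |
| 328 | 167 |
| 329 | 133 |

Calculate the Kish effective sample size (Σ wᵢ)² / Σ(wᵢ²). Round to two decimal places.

Σ wᵢ = 214 + 18 + 125 + 250 + 166 + 125 + 167 + 133 = 1198
Σ wᵢ² = 45796 + 324 + 15625 + 62500 + 27556 + 15625 + 27889 + 17689 = 213004
n_eff = 1198² / 213004 = 1435204 / 213004 = 6.7379204

6.74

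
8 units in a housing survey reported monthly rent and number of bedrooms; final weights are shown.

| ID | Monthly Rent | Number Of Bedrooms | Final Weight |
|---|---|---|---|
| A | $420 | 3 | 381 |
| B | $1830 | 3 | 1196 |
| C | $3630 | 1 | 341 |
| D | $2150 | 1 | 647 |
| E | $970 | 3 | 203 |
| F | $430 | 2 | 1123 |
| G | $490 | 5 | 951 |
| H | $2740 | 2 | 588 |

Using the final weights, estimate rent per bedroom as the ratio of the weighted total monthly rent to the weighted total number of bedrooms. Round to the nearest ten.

530

Σ wᵢ·y = 420×381 + 1830×1196 + 3630×341 + 2150×647 + 970×203 + 430×1123 + 490×951 + 2740×588
  = 7734490
Σ wᵢ·x = 3×381 + 3×1196 + 1×341 + 1×647 + 3×203 + 2×1123 + 5×951 + 2×588
  = 1143 + 3588 + 341 + 647 + 609 + 2246 + 4755 + 1176 = 14505
Ratio = 7734490 / 14505 = 533.22923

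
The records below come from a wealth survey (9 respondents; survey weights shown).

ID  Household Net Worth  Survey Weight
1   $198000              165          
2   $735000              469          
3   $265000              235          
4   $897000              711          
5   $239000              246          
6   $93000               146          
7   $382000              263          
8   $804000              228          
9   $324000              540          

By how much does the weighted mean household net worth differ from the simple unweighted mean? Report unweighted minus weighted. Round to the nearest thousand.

-98000

Unweighted sum = 198000 + 735000 + 265000 + 897000 + 239000 + 93000 + 382000 + 804000 + 324000 = 3937000
Unweighted mean = 3937000 / 9 = 437444.44
Weighted sum = 198000×165 + 735000×469 + 265000×235 + 897000×711 + 239000×246 + 93000×146 + 382000×263 + 804000×228 + 324000×540
  = 32670000 + 344715000 + 62275000 + 637767000 + 58794000 + 13578000 + 100466000 + 183312000 + 174960000 = 1608537000
Sum of weights = 165 + 469 + 235 + 711 + 246 + 146 + 263 + 228 + 540 = 3003
Weighted mean = 1608537000 / 3003 = 535643.36
Difference (unweighted minus weighted) = -98198.912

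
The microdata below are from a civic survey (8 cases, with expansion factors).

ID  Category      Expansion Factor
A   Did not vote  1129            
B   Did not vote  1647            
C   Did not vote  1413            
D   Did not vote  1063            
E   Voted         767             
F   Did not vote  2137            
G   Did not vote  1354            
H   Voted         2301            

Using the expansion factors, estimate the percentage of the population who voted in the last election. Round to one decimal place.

26.0

Sum of weights for 'Voted' = 767 + 2301 = 3068
Total weight = 11811
Weighted proportion = 3068 / 11811 = 0.25975785 → 25.975785%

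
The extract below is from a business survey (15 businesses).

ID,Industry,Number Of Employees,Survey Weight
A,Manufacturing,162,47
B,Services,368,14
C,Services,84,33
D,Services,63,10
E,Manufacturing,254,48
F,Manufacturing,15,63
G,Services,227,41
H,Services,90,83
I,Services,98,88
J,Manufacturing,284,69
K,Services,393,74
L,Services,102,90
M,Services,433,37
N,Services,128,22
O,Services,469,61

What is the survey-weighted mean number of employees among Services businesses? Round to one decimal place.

216.4

Services rows: B, C, D, G, H, I, K, L, M, N, O
Weighted sum = 368×14 + 84×33 + 63×10 + 227×41 + 90×83 + 98×88 + 393×74 + 102×90 + 433×37 + 128×22 + 469×61
  = 119663
Sum of weights = 14 + 33 + 10 + 41 + 83 + 88 + 74 + 90 + 37 + 22 + 61 = 553
Weighted mean = 119663 / 553 = 216.38879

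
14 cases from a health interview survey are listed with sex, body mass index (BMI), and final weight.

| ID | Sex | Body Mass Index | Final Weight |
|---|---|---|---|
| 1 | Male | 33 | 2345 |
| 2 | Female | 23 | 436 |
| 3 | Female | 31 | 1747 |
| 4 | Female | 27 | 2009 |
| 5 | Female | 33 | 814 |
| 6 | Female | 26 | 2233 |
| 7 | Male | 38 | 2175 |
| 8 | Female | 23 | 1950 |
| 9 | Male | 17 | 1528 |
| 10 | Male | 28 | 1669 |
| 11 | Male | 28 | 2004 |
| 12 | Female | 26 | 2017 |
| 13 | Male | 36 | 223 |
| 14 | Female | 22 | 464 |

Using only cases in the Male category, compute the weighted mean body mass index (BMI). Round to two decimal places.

29.86

Male rows: 1, 7, 9, 10, 11, 13
Weighted sum = 33×2345 + 38×2175 + 17×1528 + 28×1669 + 28×2004 + 36×223
  = 77385 + 82650 + 25976 + 46732 + 56112 + 8028 = 296883
Sum of weights = 2345 + 2175 + 1528 + 1669 + 2004 + 223 = 9944
Weighted mean = 296883 / 9944 = 29.855491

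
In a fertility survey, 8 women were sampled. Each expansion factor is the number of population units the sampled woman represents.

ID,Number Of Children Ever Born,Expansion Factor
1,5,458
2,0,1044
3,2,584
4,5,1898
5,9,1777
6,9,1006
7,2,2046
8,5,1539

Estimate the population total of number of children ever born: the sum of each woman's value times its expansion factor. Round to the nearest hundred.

Weighted total = 5×458 + 0×1044 + 2×584 + 5×1898 + 9×1777 + 9×1006 + 2×2046 + 5×1539
  = 2290 + 0 + 1168 + 9490 + 15993 + 9054 + 4092 + 7695 = 49782

49800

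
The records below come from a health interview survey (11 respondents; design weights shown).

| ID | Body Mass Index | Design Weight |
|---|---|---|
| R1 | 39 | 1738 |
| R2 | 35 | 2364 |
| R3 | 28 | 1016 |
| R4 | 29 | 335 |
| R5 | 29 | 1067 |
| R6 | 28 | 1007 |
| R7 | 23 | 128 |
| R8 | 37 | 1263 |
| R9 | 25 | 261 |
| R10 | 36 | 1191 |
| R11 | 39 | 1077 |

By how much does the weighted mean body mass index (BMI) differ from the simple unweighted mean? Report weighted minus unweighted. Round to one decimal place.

2.3

Unweighted sum = 39 + 35 + 28 + 29 + 29 + 28 + 23 + 37 + 25 + 36 + 39 = 348
Unweighted mean = 348 / 11 = 31.636364
Weighted sum = 39×1738 + 35×2364 + 28×1016 + 29×335 + 29×1067 + 28×1007 + 23×128 + 37×1263 + 25×261 + 36×1191 + 39×1077
  = 67782 + 82740 + 28448 + 9715 + 30943 + 28196 + 2944 + 46731 + 6525 + 42876 + 42003 = 388903
Sum of weights = 11447
Weighted mean = 388903 / 11447 = 33.974229
Difference (weighted minus unweighted) = 2.3378654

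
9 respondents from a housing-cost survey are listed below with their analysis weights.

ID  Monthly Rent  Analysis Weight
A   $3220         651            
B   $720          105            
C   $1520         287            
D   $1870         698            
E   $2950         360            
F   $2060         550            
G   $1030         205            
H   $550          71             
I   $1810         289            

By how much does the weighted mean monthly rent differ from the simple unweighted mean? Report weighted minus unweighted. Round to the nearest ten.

390

Unweighted sum = 3220 + 720 + 1520 + 1870 + 2950 + 2060 + 1030 + 550 + 1810 = 15730
Unweighted mean = 15730 / 9 = 1747.7778
Weighted sum = 3220×651 + 720×105 + 1520×287 + 1870×698 + 2950×360 + 2060×550 + 1030×205 + 550×71 + 1810×289
  = 6881610
Sum of weights = 651 + 105 + 287 + 698 + 360 + 550 + 205 + 71 + 289 = 3216
Weighted mean = 6881610 / 3216 = 2139.8041
Difference (weighted minus unweighted) = 392.02633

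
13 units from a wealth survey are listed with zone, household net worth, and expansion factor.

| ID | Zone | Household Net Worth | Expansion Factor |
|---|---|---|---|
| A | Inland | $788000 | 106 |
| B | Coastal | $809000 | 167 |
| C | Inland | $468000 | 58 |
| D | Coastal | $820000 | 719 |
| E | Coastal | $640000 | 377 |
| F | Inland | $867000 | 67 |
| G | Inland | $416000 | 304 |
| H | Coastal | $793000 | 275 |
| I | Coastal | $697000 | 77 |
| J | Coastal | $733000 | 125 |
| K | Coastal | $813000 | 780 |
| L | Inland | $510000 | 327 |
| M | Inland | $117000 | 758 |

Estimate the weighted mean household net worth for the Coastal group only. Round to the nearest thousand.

779000

Coastal rows: B, D, E, H, I, J, K
Weighted sum = 1963472000
Sum of weights = 2520
Weighted mean = 1963472000 / 2520 = 779155.56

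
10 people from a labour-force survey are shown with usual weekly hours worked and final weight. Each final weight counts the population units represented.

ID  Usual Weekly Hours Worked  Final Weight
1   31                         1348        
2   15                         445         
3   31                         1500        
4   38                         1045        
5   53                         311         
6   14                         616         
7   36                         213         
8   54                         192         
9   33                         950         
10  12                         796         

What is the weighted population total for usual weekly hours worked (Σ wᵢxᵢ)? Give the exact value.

Weighted total = 31×1348 + 15×445 + 31×1500 + 38×1045 + 53×311 + 14×616 + 36×213 + 54×192 + 33×950 + 12×796
  = 41788 + 6675 + 46500 + 39710 + 16483 + 8624 + 7668 + 10368 + 31350 + 9552 = 218718

218718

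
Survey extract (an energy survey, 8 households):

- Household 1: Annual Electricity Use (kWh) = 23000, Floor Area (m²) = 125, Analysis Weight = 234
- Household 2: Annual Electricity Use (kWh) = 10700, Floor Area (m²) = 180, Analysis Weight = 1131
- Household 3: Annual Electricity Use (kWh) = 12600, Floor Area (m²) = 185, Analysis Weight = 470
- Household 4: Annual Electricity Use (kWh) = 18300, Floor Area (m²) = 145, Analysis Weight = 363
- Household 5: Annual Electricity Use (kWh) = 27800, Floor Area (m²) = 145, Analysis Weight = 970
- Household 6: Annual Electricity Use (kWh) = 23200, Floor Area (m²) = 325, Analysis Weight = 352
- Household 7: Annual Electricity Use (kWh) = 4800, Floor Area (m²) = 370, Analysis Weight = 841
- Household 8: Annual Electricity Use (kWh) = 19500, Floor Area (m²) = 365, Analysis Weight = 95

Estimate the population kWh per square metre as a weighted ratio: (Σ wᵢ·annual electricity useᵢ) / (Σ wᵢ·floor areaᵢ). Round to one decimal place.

73.0

Σ wᵢ·y = 23000×234 + 10700×1131 + 12600×470 + 18300×363 + 27800×970 + 23200×352 + 4800×841 + 19500×95
  = 5382000 + 12101700 + 5922000 + 6642900 + 26966000 + 8166400 + 4036800 + 1852500 = 71070300
Σ wᵢ·x = 125×234 + 180×1131 + 185×470 + 145×363 + 145×970 + 325×352 + 370×841 + 365×95
  = 29250 + 203580 + 86950 + 52635 + 140650 + 114400 + 311170 + 34675 = 973310
Ratio = 71070300 / 973310 = 73.019182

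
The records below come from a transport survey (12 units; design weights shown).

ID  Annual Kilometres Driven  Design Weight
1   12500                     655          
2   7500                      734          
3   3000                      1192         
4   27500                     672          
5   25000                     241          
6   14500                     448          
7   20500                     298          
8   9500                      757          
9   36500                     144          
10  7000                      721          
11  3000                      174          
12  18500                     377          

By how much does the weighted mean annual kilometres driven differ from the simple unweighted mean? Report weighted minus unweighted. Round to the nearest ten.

-3040

Unweighted sum = 12500 + 7500 + 3000 + 27500 + 25000 + 14500 + 20500 + 9500 + 36500 + 7000 + 3000 + 18500 = 185000
Unweighted mean = 185000 / 12 = 15416.667
Weighted sum = 12500×655 + 7500×734 + 3000×1192 + 27500×672 + 25000×241 + 14500×448 + 20500×298 + 9500×757 + 36500×144 + 7000×721 + 3000×174 + 18500×377
  = 8187500 + 5505000 + 3576000 + 18480000 + 6025000 + 6496000 + 6109000 + 7191500 + 5256000 + 5047000 + 522000 + 6974500 = 79369500
Sum of weights = 655 + 734 + 1192 + 672 + 241 + 448 + 298 + 757 + 144 + 721 + 174 + 377 = 6413
Weighted mean = 79369500 / 6413 = 12376.345
Difference (weighted minus unweighted) = -3040.3217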